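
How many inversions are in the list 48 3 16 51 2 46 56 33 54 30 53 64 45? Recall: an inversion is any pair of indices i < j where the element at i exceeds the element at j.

28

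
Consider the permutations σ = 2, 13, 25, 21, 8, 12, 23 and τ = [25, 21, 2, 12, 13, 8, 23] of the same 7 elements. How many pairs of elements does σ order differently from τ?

6 discordant pairs

Assign each item its position (1..7) in the first ordering, then rewrite the second ordering as that position sequence:
positions: 2→1, 13→2, 25→3, 21→4, 8→5, 12→6, 23→7
second ordering as positions: [3, 4, 1, 6, 2, 5, 7]
Discordant pairs = inversions in this position sequence.
3: 1, 2 → 2
4: 1, 2 → 2
1: 0
6: 2, 5 → 2
2: 0
5: 0
7: 0
Total: 2 + 2 + 0 + 2 + 0 + 0 + 0 = 6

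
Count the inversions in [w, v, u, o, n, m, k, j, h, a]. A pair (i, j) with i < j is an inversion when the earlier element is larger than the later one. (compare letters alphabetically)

For each element, count later entries that are smaller:
w: 9
v: 8
u: 7
o: 6
n: 5
m: 4
k: 3
j: 2
h: 1
a: 0
Sum: 9 + 8 + 7 + 6 + 5 + 4 + 3 + 2 + 1 + 0 = 45

45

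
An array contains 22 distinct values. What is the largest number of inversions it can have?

231 inversions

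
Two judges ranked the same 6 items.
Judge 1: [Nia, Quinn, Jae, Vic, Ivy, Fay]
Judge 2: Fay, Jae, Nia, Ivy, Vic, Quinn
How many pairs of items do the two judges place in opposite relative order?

Assign each item its position (1..6) in the first ordering, then rewrite the second ordering as that position sequence:
positions: Nia→1, Quinn→2, Jae→3, Vic→4, Ivy→5, Fay→6
second ordering as positions: [6, 3, 1, 5, 4, 2]
Discordant pairs = inversions in this position sequence.
6: 3, 1, 5, 4, 2 → 5
3: 1, 2 → 2
1: 0
5: 4, 2 → 2
4: 2 → 1
2: 0
Total: 5 + 2 + 0 + 2 + 1 + 0 = 10

10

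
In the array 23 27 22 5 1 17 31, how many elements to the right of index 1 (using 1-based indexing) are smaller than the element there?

4

The element at index 1 is 23.
Elements after it: 27, 22, 5, 1, 17, 31
Those smaller than 23: 22, 5, 1, 17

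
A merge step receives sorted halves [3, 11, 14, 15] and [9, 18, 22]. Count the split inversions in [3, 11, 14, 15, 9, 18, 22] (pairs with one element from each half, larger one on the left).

There are 3 split inversions.

For each element r of the right run, count left-run elements greater than r:
r = 9: 11, 14, 15 → 3
r = 18: none → 0
r = 22: none → 0
Cross-inversions: 3 + 0 + 0 = 3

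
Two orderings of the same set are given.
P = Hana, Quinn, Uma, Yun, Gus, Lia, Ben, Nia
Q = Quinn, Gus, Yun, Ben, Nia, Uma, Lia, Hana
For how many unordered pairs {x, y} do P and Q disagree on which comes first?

There are 14 disagreeing pairs.

Assign each item its position (1..8) in the first ordering, then rewrite the second ordering as that position sequence:
positions: Hana→1, Quinn→2, Uma→3, Yun→4, Gus→5, Lia→6, Ben→7, Nia→8
second ordering as positions: [2, 5, 4, 7, 8, 3, 6, 1]
Discordant pairs = inversions in this position sequence.
2: 1 → 1
5: 4, 3, 1 → 3
4: 3, 1 → 2
7: 3, 6, 1 → 3
8: 3, 6, 1 → 3
3: 1 → 1
6: 1 → 1
1: 0
Total: 1 + 3 + 2 + 3 + 3 + 1 + 1 + 0 = 14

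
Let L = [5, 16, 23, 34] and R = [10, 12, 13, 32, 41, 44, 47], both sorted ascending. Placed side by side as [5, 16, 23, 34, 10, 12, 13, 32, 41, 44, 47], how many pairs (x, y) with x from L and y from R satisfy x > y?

10

Take each right-half value and tally the left-half values above it:
r = 10: 16, 23, 34 → 3
r = 12: 16, 23, 34 → 3
r = 13: 16, 23, 34 → 3
r = 32: 34 → 1
r = 41: none → 0
r = 44: none → 0
r = 47: none → 0
Cross-inversions: 3 + 3 + 3 + 1 + 0 + 0 + 0 = 10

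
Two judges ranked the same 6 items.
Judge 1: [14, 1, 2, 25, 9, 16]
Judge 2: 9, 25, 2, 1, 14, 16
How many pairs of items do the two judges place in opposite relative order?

There are 10 discordant pairs.

Assign each item its position (1..6) in the first ordering, then rewrite the second ordering as that position sequence:
positions: 14→1, 1→2, 2→3, 25→4, 9→5, 16→6
second ordering as positions: [5, 4, 3, 2, 1, 6]
Discordant pairs = inversions in this position sequence.
5: 4, 3, 2, 1 → 4
4: 3, 2, 1 → 3
3: 2, 1 → 2
2: 1 → 1
1: 0
6: 0
Total: 4 + 3 + 2 + 1 + 0 + 0 = 10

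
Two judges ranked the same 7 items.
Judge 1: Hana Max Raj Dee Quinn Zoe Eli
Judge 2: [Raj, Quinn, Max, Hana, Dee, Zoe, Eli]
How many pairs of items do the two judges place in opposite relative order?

6

Assign each item its position (1..7) in the first ordering, then rewrite the second ordering as that position sequence:
positions: Hana→1, Max→2, Raj→3, Dee→4, Quinn→5, Zoe→6, Eli→7
second ordering as positions: [3, 5, 2, 1, 4, 6, 7]
Discordant pairs = inversions in this position sequence.
3: 2, 1 → 2
5: 2, 1, 4 → 3
2: 1 → 1
1: 0
4: 0
6: 0
7: 0
Total: 2 + 3 + 1 + 0 + 0 + 0 + 0 = 6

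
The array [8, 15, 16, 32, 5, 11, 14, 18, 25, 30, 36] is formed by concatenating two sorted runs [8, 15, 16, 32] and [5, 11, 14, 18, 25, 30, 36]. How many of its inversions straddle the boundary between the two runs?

Count, for every r in R, how many entries of L exceed r:
r = 5: 8, 15, 16, 32 → 4
r = 11: 15, 16, 32 → 3
r = 14: 15, 16, 32 → 3
r = 18: 32 → 1
r = 25: 32 → 1
r = 30: 32 → 1
r = 36: none → 0
Cross-inversions: 4 + 3 + 3 + 1 + 1 + 1 + 0 = 13

There are 13 cross-inversions.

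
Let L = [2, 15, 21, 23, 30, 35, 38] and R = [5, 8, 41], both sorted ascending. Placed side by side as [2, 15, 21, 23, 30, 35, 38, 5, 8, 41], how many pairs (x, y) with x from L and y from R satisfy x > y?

For each element r of the right run, count left-run elements greater than r:
r = 5: 15, 21, 23, 30, 35, 38 → 6
r = 8: 15, 21, 23, 30, 35, 38 → 6
r = 41: none → 0
Cross-inversions: 6 + 6 + 0 = 12

12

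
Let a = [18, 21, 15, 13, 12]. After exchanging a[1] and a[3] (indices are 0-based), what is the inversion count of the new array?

Positions 1 and 3 hold 21 and 13; after swapping, the array is [18, 13, 15, 21, 12].
Count, for each position, how many later elements it exceeds:
18: 3
13: 1
15: 1
21: 1
12: 0
Sum: 3 + 1 + 1 + 1 + 0 = 6

6 inversions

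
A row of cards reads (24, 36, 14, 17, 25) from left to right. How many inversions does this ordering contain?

Out-of-order pairs: 5

Out-of-order index pairs (1-indexed):
(1,3): 24 > 14
(1,4): 24 > 17
(2,3): 36 > 14
(2,4): 36 > 17
(2,5): 36 > 25
That's 5 pairs.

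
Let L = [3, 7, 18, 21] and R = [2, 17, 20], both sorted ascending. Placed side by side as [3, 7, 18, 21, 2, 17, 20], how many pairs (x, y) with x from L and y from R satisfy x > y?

There are 7 cross-inversions.

For each element r of the right run, count left-run elements greater than r:
r = 2: 3, 7, 18, 21 → 4
r = 17: 18, 21 → 2
r = 20: 21 → 1
Cross-inversions: 4 + 2 + 1 = 7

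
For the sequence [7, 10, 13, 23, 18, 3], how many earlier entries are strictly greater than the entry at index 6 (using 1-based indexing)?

5

The element at index 6 is 3.
Elements before it: 7, 10, 13, 23, 18
Those larger than 3: 7, 10, 13, 23, 18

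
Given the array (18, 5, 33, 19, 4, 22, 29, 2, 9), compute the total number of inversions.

20

Sweep left to right; for each value list the smaller values that follow it:
18: 4
5: 2
33: 6
19: 3
4: 1
22: 2
29: 2
2: 0
9: 0
Sum: 4 + 2 + 6 + 3 + 1 + 2 + 2 + 0 + 0 = 20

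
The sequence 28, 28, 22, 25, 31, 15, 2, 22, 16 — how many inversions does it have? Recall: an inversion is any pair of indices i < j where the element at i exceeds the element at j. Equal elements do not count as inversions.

Element-by-element contributions:
28: 6
28: 6
22: 3
25: 4
31: 4
15: 1
2: 0
22: 1
16: 0
Sum: 6 + 6 + 3 + 4 + 4 + 1 + 0 + 1 + 0 = 25

25 out-of-order pairs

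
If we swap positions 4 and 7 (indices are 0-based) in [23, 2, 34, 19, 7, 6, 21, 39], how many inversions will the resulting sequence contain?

15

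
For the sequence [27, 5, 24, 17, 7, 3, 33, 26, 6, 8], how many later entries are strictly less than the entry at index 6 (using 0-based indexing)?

3

The element at index 6 is 33.
Elements after it: 26, 6, 8
Those smaller than 33: 26, 6, 8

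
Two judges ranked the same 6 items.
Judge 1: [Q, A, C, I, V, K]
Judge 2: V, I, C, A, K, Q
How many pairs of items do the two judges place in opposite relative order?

11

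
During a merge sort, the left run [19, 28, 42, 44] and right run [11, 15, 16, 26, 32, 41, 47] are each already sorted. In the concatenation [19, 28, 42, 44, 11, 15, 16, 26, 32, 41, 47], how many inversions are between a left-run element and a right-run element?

For each element r of the right run, count left-run elements greater than r:
r = 11: 19, 28, 42, 44 → 4
r = 15: 19, 28, 42, 44 → 4
r = 16: 19, 28, 42, 44 → 4
r = 26: 28, 42, 44 → 3
r = 32: 42, 44 → 2
r = 41: 42, 44 → 2
r = 47: none → 0
Cross-inversions: 4 + 4 + 4 + 3 + 2 + 2 + 0 = 19

19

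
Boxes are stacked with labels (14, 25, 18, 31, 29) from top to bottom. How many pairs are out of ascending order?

Inversions: 2

Inversion pairs (indices are 0-based):
(1,2): 25 > 18
(3,4): 31 > 29
That's 2 pairs.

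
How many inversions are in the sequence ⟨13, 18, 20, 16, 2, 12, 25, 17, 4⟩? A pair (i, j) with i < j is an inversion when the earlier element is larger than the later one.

Element-by-element contributions:
13: 3
18: 5
20: 5
16: 3
2: 0
12: 1
25: 2
17: 1
4: 0
Sum: 3 + 5 + 5 + 3 + 0 + 1 + 2 + 1 + 0 = 20

Inversions: 20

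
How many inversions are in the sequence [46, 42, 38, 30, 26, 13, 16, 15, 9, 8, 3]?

53 inversions

Element-by-element contributions:
46 → 42, 38, 30, 26, 13, 16, 15, 9, 8, 3 → 10
42 → 38, 30, 26, 13, 16, 15, 9, 8, 3 → 9
38 → 30, 26, 13, 16, 15, 9, 8, 3 → 8
30 → 26, 13, 16, 15, 9, 8, 3 → 7
26 → 13, 16, 15, 9, 8, 3 → 6
13 → 9, 8, 3 → 3
16 → 15, 9, 8, 3 → 4
15 → 9, 8, 3 → 3
9 → 8, 3 → 2
8 → 3 → 1
3 → none → 0
Sum: 10 + 9 + 8 + 7 + 6 + 3 + 4 + 3 + 2 + 1 + 0 = 53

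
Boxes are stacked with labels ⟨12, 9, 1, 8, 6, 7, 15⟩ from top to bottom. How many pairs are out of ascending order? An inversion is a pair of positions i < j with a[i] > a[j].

11 out-of-order pairs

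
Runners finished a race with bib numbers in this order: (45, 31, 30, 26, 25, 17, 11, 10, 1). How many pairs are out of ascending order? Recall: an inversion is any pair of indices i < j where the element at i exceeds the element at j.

There are 36 inversions.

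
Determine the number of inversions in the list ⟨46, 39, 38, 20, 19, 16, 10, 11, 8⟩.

Sweep left to right; for each value list the smaller values that follow it:
46: 8
39: 7
38: 6
20: 5
19: 4
16: 3
10: 1
11: 1
8: 0
Sum: 8 + 7 + 6 + 5 + 4 + 3 + 1 + 1 + 0 = 35

35 inversions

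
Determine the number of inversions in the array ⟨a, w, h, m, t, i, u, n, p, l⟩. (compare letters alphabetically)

19

Sweep left to right; for each value list the smaller values that follow it:
a: 0
w: 8
h: 0
m: 2
t: 4
i: 0
u: 3
n: 1
p: 1
l: 0
Sum: 0 + 8 + 0 + 2 + 4 + 0 + 3 + 1 + 1 + 0 = 19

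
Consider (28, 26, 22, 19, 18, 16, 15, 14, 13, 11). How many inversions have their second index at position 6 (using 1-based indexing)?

The element at index 6 is 16.
Elements before it: 28, 26, 22, 19, 18
Those larger than 16: 28, 26, 22, 19, 18

5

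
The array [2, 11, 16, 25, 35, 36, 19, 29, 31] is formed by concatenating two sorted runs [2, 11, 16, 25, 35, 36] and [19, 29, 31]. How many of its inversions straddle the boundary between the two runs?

Take each right-half value and tally the left-half values above it:
r = 19: 25, 35, 36 → 3
r = 29: 35, 36 → 2
r = 31: 35, 36 → 2
Cross-inversions: 3 + 2 + 2 = 7

7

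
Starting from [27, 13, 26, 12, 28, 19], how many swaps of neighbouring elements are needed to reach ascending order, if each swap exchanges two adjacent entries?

8 swaps

Minimum adjacent swaps = number of inversions (each swap of adjacent out-of-order elements removes one inversion and no swap can remove more).
Count inversions — for each element, later elements that are smaller:
27: 13, 26, 12, 19 → 4
13: 12 → 1
26: 12, 19 → 2
12: none → 0
28: 19 → 1
19: none → 0
Total inversions: 4 + 1 + 2 + 0 + 1 + 0 = 8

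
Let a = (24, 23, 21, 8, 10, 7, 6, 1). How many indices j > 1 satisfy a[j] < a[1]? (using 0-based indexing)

The element at index 1 is 23.
Elements after it: 21, 8, 10, 7, 6, 1
Those smaller than 23: 21, 8, 10, 7, 6, 1

6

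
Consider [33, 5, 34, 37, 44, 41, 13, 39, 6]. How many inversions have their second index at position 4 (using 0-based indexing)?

0

The element at index 4 is 44.
Elements before it: 33, 5, 34, 37
None of them are larger than 44.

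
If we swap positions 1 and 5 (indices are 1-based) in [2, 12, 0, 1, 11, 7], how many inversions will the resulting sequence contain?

Positions 1 and 5 hold 2 and 11; after swapping, the array is [11, 12, 0, 1, 2, 7].
Count, for each position, how many later elements it exceeds:
11 → 0, 1, 2, 7 → 4
12 → 0, 1, 2, 7 → 4
0 → none → 0
1 → none → 0
2 → none → 0
7 → none → 0
Sum: 4 + 4 + 0 + 0 + 0 + 0 = 8

8 inversions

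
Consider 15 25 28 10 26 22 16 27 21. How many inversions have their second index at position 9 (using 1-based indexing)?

5 such elements

The element at index 9 is 21.
Elements before it: 15, 25, 28, 10, 26, 22, 16, 27
Those larger than 21: 25, 28, 26, 22, 27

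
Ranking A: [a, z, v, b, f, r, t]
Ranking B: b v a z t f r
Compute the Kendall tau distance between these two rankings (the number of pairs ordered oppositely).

7 discordant pairs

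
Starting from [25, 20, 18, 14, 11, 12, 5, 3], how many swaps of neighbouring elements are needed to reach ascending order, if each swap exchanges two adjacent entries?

27

Each adjacent swap fixes exactly one inversion, so the minimum swap count equals the number of inversions.
Count inversions — for each element, later elements that are smaller:
25: 20, 18, 14, 11, 12, 5, 3 → 7
20: 18, 14, 11, 12, 5, 3 → 6
18: 14, 11, 12, 5, 3 → 5
14: 11, 12, 5, 3 → 4
11: 5, 3 → 2
12: 5, 3 → 2
5: 3 → 1
3: none → 0
Total inversions: 7 + 6 + 5 + 4 + 2 + 2 + 1 + 0 = 27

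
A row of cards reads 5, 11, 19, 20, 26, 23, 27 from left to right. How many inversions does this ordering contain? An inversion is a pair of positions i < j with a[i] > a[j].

1

Sweep left to right; for each value list the smaller values that follow it:
5 → none → 0
11 → none → 0
19 → none → 0
20 → none → 0
26 → 23 → 1
23 → none → 0
27 → none → 0
Sum: 0 + 0 + 0 + 0 + 1 + 0 + 0 = 1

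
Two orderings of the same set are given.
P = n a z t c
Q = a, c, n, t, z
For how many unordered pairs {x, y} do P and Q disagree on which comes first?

5

Assign each item its position (1..5) in the first ordering, then rewrite the second ordering as that position sequence:
positions: n→1, a→2, z→3, t→4, c→5
second ordering as positions: [2, 5, 1, 4, 3]
Discordant pairs = inversions in this position sequence.
2: 1 → 1
5: 1, 4, 3 → 3
1: 0
4: 3 → 1
3: 0
Total: 1 + 3 + 0 + 1 + 0 = 5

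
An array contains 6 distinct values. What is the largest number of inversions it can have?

15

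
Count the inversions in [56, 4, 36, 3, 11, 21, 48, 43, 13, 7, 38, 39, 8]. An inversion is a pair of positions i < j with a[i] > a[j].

For each element, count later entries that are smaller:
56 → 4, 36, 3, 11, 21, 48, 43, 13, 7, 38, 39, 8 → 12
4 → 3 → 1
36 → 3, 11, 21, 13, 7, 8 → 6
3 → none → 0
11 → 7, 8 → 2
21 → 13, 7, 8 → 3
48 → 43, 13, 7, 38, 39, 8 → 6
43 → 13, 7, 38, 39, 8 → 5
13 → 7, 8 → 2
7 → none → 0
38 → 8 → 1
39 → 8 → 1
8 → none → 0
Sum: 12 + 1 + 6 + 0 + 2 + 3 + 6 + 5 + 2 + 0 + 1 + 1 + 0 = 39

39 inversions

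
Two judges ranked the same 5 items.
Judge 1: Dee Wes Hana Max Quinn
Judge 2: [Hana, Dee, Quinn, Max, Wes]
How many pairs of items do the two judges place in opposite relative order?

5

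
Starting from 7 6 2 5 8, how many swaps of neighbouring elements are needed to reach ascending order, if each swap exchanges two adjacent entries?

The minimum number of adjacent swaps to sort an array equals its inversion count, since every such swap removes exactly one inversion.
Count inversions — for each element, later elements that are smaller:
7: 6, 2, 5 → 3
6: 2, 5 → 2
2: none → 0
5: none → 0
8: none → 0
Total inversions: 3 + 2 + 0 + 0 + 0 = 5

5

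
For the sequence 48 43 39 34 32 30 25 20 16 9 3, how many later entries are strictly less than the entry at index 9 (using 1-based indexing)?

2 such elements

The element at index 9 is 16.
Elements after it: 9, 3
Those smaller than 16: 9, 3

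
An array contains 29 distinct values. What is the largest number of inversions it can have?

406 inversions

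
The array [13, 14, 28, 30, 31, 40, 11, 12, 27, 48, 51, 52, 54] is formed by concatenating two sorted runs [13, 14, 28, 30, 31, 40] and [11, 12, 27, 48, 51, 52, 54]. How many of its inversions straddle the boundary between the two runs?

There are 16 cross-inversions.

For each element r of the right run, count left-run elements greater than r:
r = 11: 13, 14, 28, 30, 31, 40 → 6
r = 12: 13, 14, 28, 30, 31, 40 → 6
r = 27: 28, 30, 31, 40 → 4
r = 48: none → 0
r = 51: none → 0
r = 52: none → 0
r = 54: none → 0
Cross-inversions: 6 + 6 + 4 + 0 + 0 + 0 + 0 = 16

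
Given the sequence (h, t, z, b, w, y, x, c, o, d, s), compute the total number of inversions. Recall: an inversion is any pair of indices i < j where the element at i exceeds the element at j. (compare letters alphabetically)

Element-by-element contributions:
h → b, c, d → 3
t → b, c, o, d, s → 5
z → b, w, y, x, c, o, d, s → 8
b → none → 0
w → c, o, d, s → 4
y → x, c, o, d, s → 5
x → c, o, d, s → 4
c → none → 0
o → d → 1
d → none → 0
s → none → 0
Sum: 3 + 5 + 8 + 0 + 4 + 5 + 4 + 0 + 1 + 0 + 0 = 30

30 out-of-order pairs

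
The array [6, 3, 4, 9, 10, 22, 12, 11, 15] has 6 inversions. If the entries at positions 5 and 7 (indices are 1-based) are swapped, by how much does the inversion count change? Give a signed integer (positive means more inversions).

+1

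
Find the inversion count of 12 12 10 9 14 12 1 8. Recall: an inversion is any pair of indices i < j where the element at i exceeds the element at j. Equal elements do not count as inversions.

Out-of-order pairs: 18

Sweep left to right; for each value list the smaller values that follow it:
12: 4
12: 4
10: 3
9: 2
14: 3
12: 2
1: 0
8: 0
Sum: 4 + 4 + 3 + 2 + 3 + 2 + 0 + 0 = 18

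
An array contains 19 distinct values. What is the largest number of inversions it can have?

171

The maximum occurs when the array is in strictly decreasing order: every one of the C(19, 2) pairs is inverted.
C(19, 2) = 19·18/2 = 171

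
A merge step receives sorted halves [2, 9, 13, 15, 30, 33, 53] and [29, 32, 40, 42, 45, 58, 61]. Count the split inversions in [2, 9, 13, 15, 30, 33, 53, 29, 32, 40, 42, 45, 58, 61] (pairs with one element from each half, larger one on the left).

Count, for every r in R, how many entries of L exceed r:
r = 29: 30, 33, 53 → 3
r = 32: 33, 53 → 2
r = 40: 53 → 1
r = 42: 53 → 1
r = 45: 53 → 1
r = 58: none → 0
r = 61: none → 0
Cross-inversions: 3 + 2 + 1 + 1 + 1 + 0 + 0 = 8

8 split inversions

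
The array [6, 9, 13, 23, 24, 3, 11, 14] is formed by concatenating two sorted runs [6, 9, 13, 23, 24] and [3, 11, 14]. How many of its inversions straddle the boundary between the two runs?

Take each right-half value and tally the left-half values above it:
r = 3: 6, 9, 13, 23, 24 → 5
r = 11: 13, 23, 24 → 3
r = 14: 23, 24 → 2
Cross-inversions: 5 + 3 + 2 = 10

10 split inversions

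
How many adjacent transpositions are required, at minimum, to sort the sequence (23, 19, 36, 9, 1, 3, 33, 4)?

The minimum number of adjacent swaps to sort an array equals its inversion count, since every such swap removes exactly one inversion.
Count inversions — for each element, later elements that are smaller:
23: 19, 9, 1, 3, 4 → 5
19: 9, 1, 3, 4 → 4
36: 9, 1, 3, 33, 4 → 5
9: 1, 3, 4 → 3
1: none → 0
3: none → 0
33: 4 → 1
4: none → 0
Total inversions: 5 + 4 + 5 + 3 + 0 + 0 + 1 + 0 = 18

18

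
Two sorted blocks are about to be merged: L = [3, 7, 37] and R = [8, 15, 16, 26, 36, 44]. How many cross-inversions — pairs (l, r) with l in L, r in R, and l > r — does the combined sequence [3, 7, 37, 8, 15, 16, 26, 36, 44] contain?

For each element r of the right run, count left-run elements greater than r:
r = 8: 37 → 1
r = 15: 37 → 1
r = 16: 37 → 1
r = 26: 37 → 1
r = 36: 37 → 1
r = 44: none → 0
Cross-inversions: 1 + 1 + 1 + 1 + 1 + 0 = 5

Split inversions: 5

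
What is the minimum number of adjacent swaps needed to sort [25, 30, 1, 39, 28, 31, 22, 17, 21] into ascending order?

Minimum adjacent swaps = number of inversions (each swap of adjacent out-of-order elements removes one inversion and no swap can remove more).
Count inversions — for each element, later elements that are smaller:
25: 1, 22, 17, 21 → 4
30: 1, 28, 22, 17, 21 → 5
1: none → 0
39: 28, 31, 22, 17, 21 → 5
28: 22, 17, 21 → 3
31: 22, 17, 21 → 3
22: 17, 21 → 2
17: none → 0
21: none → 0
Total inversions: 4 + 5 + 0 + 5 + 3 + 3 + 2 + 0 + 0 = 22

22 adjacent swaps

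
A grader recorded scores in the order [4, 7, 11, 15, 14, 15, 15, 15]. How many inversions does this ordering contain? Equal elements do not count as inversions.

For each element, count later entries that are smaller:
4: 0
7: 0
11: 0
15: 1
14: 0
15: 0
15: 0
15: 0
Sum: 0 + 0 + 0 + 1 + 0 + 0 + 0 + 0 = 1

1 out-of-order pair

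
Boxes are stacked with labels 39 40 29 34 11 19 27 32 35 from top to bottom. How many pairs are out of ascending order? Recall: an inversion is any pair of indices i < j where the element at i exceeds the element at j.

Element-by-element contributions:
39: 7
40: 7
29: 3
34: 4
11: 0
19: 0
27: 0
32: 0
35: 0
Sum: 7 + 7 + 3 + 4 + 0 + 0 + 0 + 0 + 0 = 21

Inversions: 21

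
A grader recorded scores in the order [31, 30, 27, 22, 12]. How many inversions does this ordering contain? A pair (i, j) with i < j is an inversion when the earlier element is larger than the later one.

10

Inversion pairs (indices are 1-based):
(1,2): 31 > 30
(1,3): 31 > 27
(1,4): 31 > 22
(1,5): 31 > 12
(2,3): 30 > 27
(2,4): 30 > 22
(2,5): 30 > 12
(3,4): 27 > 22
(3,5): 27 > 12
(4,5): 22 > 12
That's 10 pairs.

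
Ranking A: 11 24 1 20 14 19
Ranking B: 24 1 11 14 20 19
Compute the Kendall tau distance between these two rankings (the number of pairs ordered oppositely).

3 discordant pairs

Assign each item its position (1..6) in the first ordering, then rewrite the second ordering as that position sequence:
positions: 11→1, 24→2, 1→3, 20→4, 14→5, 19→6
second ordering as positions: [2, 3, 1, 5, 4, 6]
Discordant pairs = inversions in this position sequence.
2: 1 → 1
3: 1 → 1
1: 0
5: 4 → 1
4: 0
6: 0
Total: 1 + 1 + 0 + 1 + 0 + 0 = 3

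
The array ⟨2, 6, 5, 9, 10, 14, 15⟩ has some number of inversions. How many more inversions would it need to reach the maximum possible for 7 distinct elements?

20 inversions short

Maximum inversions for 7 distinct elements is C(7, 2) = 7·6/2 = 21.
Current inversions — for each element, count later smaller elements:
2: 0
6: 1
5: 0
9: 0
10: 0
14: 0
15: 0
Current total: 0 + 1 + 0 + 0 + 0 + 0 + 0 = 1
Shortfall: 21 − 1 = 20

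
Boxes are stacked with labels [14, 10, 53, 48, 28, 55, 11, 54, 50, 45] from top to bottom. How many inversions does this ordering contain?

18

Sweep left to right; for each value list the smaller values that follow it:
14: 2
10: 0
53: 5
48: 3
28: 1
55: 4
11: 0
54: 2
50: 1
45: 0
Sum: 2 + 0 + 5 + 3 + 1 + 4 + 0 + 2 + 1 + 0 = 18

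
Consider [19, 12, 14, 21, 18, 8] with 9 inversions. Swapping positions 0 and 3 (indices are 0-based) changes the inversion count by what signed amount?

+1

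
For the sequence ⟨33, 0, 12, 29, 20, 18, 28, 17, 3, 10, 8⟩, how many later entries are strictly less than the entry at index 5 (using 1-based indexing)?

5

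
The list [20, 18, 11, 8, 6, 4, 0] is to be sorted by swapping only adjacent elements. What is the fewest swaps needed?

The minimum number of adjacent swaps to sort an array equals its inversion count, since every such swap removes exactly one inversion.
Count inversions — for each element, later elements that are smaller:
20: 18, 11, 8, 6, 4, 0 → 6
18: 11, 8, 6, 4, 0 → 5
11: 8, 6, 4, 0 → 4
8: 6, 4, 0 → 3
6: 4, 0 → 2
4: 0 → 1
0: none → 0
Total inversions: 6 + 5 + 4 + 3 + 2 + 1 + 0 = 21

21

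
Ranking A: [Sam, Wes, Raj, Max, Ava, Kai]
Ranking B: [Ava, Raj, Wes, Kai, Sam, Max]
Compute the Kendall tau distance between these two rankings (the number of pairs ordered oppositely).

9 discordant pairs

Assign each item its position (1..6) in the first ordering, then rewrite the second ordering as that position sequence:
positions: Sam→1, Wes→2, Raj→3, Max→4, Ava→5, Kai→6
second ordering as positions: [5, 3, 2, 6, 1, 4]
Discordant pairs = inversions in this position sequence.
5: 3, 2, 1, 4 → 4
3: 2, 1 → 2
2: 1 → 1
6: 1, 4 → 2
1: 0
4: 0
Total: 4 + 2 + 1 + 2 + 0 + 0 = 9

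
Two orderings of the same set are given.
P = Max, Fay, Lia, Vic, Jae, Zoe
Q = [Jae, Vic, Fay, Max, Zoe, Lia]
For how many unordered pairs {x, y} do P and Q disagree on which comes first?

9 disagreeing pairs

Assign each item its position (1..6) in the first ordering, then rewrite the second ordering as that position sequence:
positions: Max→1, Fay→2, Lia→3, Vic→4, Jae→5, Zoe→6
second ordering as positions: [5, 4, 2, 1, 6, 3]
Discordant pairs = inversions in this position sequence.
5: 4, 2, 1, 3 → 4
4: 2, 1, 3 → 3
2: 1 → 1
1: 0
6: 3 → 1
3: 0
Total: 4 + 3 + 1 + 0 + 1 + 0 = 9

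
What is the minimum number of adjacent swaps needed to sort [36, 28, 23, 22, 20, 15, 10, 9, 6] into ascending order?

36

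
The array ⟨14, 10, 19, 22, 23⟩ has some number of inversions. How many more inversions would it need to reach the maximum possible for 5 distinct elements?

9

Maximum inversions for 5 distinct elements is C(5, 2) = 5·4/2 = 10.
Current inversions — for each element, count later smaller elements:
14: 1
10: 0
19: 0
22: 0
23: 0
Current total: 1 + 0 + 0 + 0 + 0 = 1
Shortfall: 10 − 1 = 9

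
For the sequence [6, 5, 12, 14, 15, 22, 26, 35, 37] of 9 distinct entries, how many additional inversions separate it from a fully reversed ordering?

35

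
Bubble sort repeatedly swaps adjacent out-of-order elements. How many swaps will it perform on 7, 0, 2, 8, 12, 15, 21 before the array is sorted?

2 adjacent swaps

Minimum adjacent swaps = number of inversions (each swap of adjacent out-of-order elements removes one inversion and no swap can remove more).
Count inversions — for each element, later elements that are smaller:
7: 0, 2 → 2
0: none → 0
2: none → 0
8: none → 0
12: none → 0
15: none → 0
21: none → 0
Total inversions: 2 + 0 + 0 + 0 + 0 + 0 + 0 = 2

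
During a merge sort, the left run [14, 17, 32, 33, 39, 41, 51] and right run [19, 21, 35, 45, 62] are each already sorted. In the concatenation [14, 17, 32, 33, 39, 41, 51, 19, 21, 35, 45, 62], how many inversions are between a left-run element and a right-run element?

There are 14 cross-inversions.

Take each right-half value and tally the left-half values above it:
r = 19: 32, 33, 39, 41, 51 → 5
r = 21: 32, 33, 39, 41, 51 → 5
r = 35: 39, 41, 51 → 3
r = 45: 51 → 1
r = 62: none → 0
Cross-inversions: 5 + 5 + 3 + 1 + 0 = 14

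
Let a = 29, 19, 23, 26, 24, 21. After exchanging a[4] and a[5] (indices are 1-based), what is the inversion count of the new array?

Positions 4 and 5 hold 26 and 24; after swapping, the array is [29, 19, 23, 24, 26, 21].
Count, for each position, how many later elements it exceeds:
29: 5
19: 0
23: 1
24: 1
26: 1
21: 0
Sum: 5 + 0 + 1 + 1 + 1 + 0 = 8

8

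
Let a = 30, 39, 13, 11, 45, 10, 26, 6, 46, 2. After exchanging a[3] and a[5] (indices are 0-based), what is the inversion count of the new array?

Positions 3 and 5 hold 11 and 10; after swapping, the array is [30, 39, 13, 10, 45, 11, 26, 6, 46, 2].
Count, for each position, how many later elements it exceeds:
30 → 13, 10, 11, 26, 6, 2 → 6
39 → 13, 10, 11, 26, 6, 2 → 6
13 → 10, 11, 6, 2 → 4
10 → 6, 2 → 2
45 → 11, 26, 6, 2 → 4
11 → 6, 2 → 2
26 → 6, 2 → 2
6 → 2 → 1
46 → 2 → 1
2 → none → 0
Sum: 6 + 6 + 4 + 2 + 4 + 2 + 2 + 1 + 1 + 0 = 28

28 inversions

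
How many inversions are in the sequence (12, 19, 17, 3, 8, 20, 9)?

There are 11 out-of-order pairs.

Count, for each position, how many later elements it exceeds:
12: 3
19: 4
17: 3
3: 0
8: 0
20: 1
9: 0
Sum: 3 + 4 + 3 + 0 + 0 + 1 + 0 = 11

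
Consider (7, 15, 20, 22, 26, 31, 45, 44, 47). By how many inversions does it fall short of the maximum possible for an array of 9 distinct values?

35 inversions short

Maximum inversions for 9 distinct elements is C(9, 2) = 9·8/2 = 36.
Current inversions — for each element, count later smaller elements:
7: 0
15: 0
20: 0
22: 0
26: 0
31: 0
45: 1
44: 0
47: 0
Current total: 0 + 0 + 0 + 0 + 0 + 0 + 1 + 0 + 0 = 1
Shortfall: 36 − 1 = 35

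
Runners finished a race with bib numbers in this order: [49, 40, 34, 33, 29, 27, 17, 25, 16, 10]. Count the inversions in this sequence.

44

Element-by-element contributions:
49 → 40, 34, 33, 29, 27, 17, 25, 16, 10 → 9
40 → 34, 33, 29, 27, 17, 25, 16, 10 → 8
34 → 33, 29, 27, 17, 25, 16, 10 → 7
33 → 29, 27, 17, 25, 16, 10 → 6
29 → 27, 17, 25, 16, 10 → 5
27 → 17, 25, 16, 10 → 4
17 → 16, 10 → 2
25 → 16, 10 → 2
16 → 10 → 1
10 → none → 0
Sum: 9 + 8 + 7 + 6 + 5 + 4 + 2 + 2 + 1 + 0 = 44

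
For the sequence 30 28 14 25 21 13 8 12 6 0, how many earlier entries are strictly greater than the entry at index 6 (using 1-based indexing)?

5

The element at index 6 is 13.
Elements before it: 30, 28, 14, 25, 21
Those larger than 13: 30, 28, 14, 25, 21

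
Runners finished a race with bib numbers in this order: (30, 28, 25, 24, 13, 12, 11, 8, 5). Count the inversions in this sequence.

36

For each element, count later entries that are smaller:
30 → 28, 25, 24, 13, 12, 11, 8, 5 → 8
28 → 25, 24, 13, 12, 11, 8, 5 → 7
25 → 24, 13, 12, 11, 8, 5 → 6
24 → 13, 12, 11, 8, 5 → 5
13 → 12, 11, 8, 5 → 4
12 → 11, 8, 5 → 3
11 → 8, 5 → 2
8 → 5 → 1
5 → none → 0
Sum: 8 + 7 + 6 + 5 + 4 + 3 + 2 + 1 + 0 = 36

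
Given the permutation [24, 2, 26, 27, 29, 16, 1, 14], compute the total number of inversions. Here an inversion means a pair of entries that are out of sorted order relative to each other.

16

Element-by-element contributions:
24 → 2, 16, 1, 14 → 4
2 → 1 → 1
26 → 16, 1, 14 → 3
27 → 16, 1, 14 → 3
29 → 16, 1, 14 → 3
16 → 1, 14 → 2
1 → none → 0
14 → none → 0
Sum: 4 + 1 + 3 + 3 + 3 + 2 + 0 + 0 = 16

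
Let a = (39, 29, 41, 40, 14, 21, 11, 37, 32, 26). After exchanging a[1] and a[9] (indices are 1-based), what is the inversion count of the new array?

26

Positions 1 and 9 hold 39 and 32; after swapping, the array is [32, 29, 41, 40, 14, 21, 11, 37, 39, 26].
Element-by-element contributions:
32: 5
29: 4
41: 7
40: 6
14: 1
21: 1
11: 0
37: 1
39: 1
26: 0
Sum: 5 + 4 + 7 + 6 + 1 + 1 + 0 + 1 + 1 + 0 = 26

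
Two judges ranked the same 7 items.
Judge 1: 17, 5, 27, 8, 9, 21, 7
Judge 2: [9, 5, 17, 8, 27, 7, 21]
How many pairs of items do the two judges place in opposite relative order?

7 discordant pairs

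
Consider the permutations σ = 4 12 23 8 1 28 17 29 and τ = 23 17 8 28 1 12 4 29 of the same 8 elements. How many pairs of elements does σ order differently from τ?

15

Assign each item its position (1..8) in the first ordering, then rewrite the second ordering as that position sequence:
positions: 4→1, 12→2, 23→3, 8→4, 1→5, 28→6, 17→7, 29→8
second ordering as positions: [3, 7, 4, 6, 5, 2, 1, 8]
Discordant pairs = inversions in this position sequence.
3: 2, 1 → 2
7: 4, 6, 5, 2, 1 → 5
4: 2, 1 → 2
6: 5, 2, 1 → 3
5: 2, 1 → 2
2: 1 → 1
1: 0
8: 0
Total: 2 + 5 + 2 + 3 + 2 + 1 + 0 + 0 = 15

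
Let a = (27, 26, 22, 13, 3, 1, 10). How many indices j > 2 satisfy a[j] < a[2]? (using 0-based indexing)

4

The element at index 2 is 22.
Elements after it: 13, 3, 1, 10
Those smaller than 22: 13, 3, 1, 10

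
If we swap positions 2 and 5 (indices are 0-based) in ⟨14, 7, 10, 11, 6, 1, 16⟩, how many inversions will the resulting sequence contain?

9

Positions 2 and 5 hold 10 and 1; after swapping, the array is [14, 7, 1, 11, 6, 10, 16].
Count, for each position, how many later elements it exceeds:
14: 5
7: 2
1: 0
11: 2
6: 0
10: 0
16: 0
Sum: 5 + 2 + 0 + 2 + 0 + 0 + 0 = 9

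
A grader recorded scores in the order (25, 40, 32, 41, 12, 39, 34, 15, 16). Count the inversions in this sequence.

Sweep left to right; for each value list the smaller values that follow it:
25: 3
40: 6
32: 3
41: 5
12: 0
39: 3
34: 2
15: 0
16: 0
Sum: 3 + 6 + 3 + 5 + 0 + 3 + 2 + 0 + 0 = 22

22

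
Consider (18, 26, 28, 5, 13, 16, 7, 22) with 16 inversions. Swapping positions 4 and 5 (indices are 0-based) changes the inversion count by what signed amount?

+1

Positions 4 and 5 hold 13 and 16; after swapping, the array is [18, 26, 28, 5, 16, 13, 7, 22].
Sweep left to right; for each value list the smaller values that follow it:
18 → 5, 16, 13, 7 → 4
26 → 5, 16, 13, 7, 22 → 5
28 → 5, 16, 13, 7, 22 → 5
5 → none → 0
16 → 13, 7 → 2
13 → 7 → 1
7 → none → 0
22 → none → 0
Sum: 4 + 5 + 5 + 0 + 2 + 1 + 0 + 0 = 17
Change: 17 − 16 = +1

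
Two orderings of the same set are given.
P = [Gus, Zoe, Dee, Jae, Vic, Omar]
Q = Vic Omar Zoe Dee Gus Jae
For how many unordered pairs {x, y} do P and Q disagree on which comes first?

Disagreeing pairs: 10

Assign each item its position (1..6) in the first ordering, then rewrite the second ordering as that position sequence:
positions: Gus→1, Zoe→2, Dee→3, Jae→4, Vic→5, Omar→6
second ordering as positions: [5, 6, 2, 3, 1, 4]
Discordant pairs = inversions in this position sequence.
5: 2, 3, 1, 4 → 4
6: 2, 3, 1, 4 → 4
2: 1 → 1
3: 1 → 1
1: 0
4: 0
Total: 4 + 4 + 1 + 1 + 0 + 0 = 10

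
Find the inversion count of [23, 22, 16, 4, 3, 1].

Count, for each position, how many later elements it exceeds:
23 → 22, 16, 4, 3, 1 → 5
22 → 16, 4, 3, 1 → 4
16 → 4, 3, 1 → 3
4 → 3, 1 → 2
3 → 1 → 1
1 → none → 0
Sum: 5 + 4 + 3 + 2 + 1 + 0 = 15

15 inversions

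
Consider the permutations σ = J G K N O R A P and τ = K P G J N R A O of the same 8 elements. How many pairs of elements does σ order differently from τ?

There are 11 discordant pairs.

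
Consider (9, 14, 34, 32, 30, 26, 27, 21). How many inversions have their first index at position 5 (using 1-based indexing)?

The element at index 5 is 30.
Elements after it: 26, 27, 21
Those smaller than 30: 26, 27, 21

3 such elements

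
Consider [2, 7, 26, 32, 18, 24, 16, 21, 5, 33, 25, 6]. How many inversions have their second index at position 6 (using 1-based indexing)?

2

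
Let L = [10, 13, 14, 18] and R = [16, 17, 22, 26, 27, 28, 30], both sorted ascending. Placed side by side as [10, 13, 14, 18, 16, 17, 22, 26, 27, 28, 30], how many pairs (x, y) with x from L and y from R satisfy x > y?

For each element r of the right run, count left-run elements greater than r:
r = 16: 18 → 1
r = 17: 18 → 1
r = 22: none → 0
r = 26: none → 0
r = 27: none → 0
r = 28: none → 0
r = 30: none → 0
Cross-inversions: 1 + 1 + 0 + 0 + 0 + 0 + 0 = 2

2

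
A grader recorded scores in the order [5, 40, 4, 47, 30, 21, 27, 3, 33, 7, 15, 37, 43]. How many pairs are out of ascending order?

34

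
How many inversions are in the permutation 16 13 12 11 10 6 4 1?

Sweep left to right; for each value list the smaller values that follow it:
16 → 13, 12, 11, 10, 6, 4, 1 → 7
13 → 12, 11, 10, 6, 4, 1 → 6
12 → 11, 10, 6, 4, 1 → 5
11 → 10, 6, 4, 1 → 4
10 → 6, 4, 1 → 3
6 → 4, 1 → 2
4 → 1 → 1
1 → none → 0
Sum: 7 + 6 + 5 + 4 + 3 + 2 + 1 + 0 = 28

There are 28 inversions.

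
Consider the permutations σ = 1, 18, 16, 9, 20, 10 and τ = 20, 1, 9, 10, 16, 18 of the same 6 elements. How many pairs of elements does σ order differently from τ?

9 discordant pairs

Assign each item its position (1..6) in the first ordering, then rewrite the second ordering as that position sequence:
positions: 1→1, 18→2, 16→3, 9→4, 20→5, 10→6
second ordering as positions: [5, 1, 4, 6, 3, 2]
Discordant pairs = inversions in this position sequence.
5: 1, 4, 3, 2 → 4
1: 0
4: 3, 2 → 2
6: 3, 2 → 2
3: 2 → 1
2: 0
Total: 4 + 0 + 2 + 2 + 1 + 0 = 9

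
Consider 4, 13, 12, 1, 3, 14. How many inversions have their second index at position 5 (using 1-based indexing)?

3 such elements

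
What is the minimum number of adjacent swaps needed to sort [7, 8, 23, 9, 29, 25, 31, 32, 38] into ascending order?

Adjacent swaps: 2

The minimum number of adjacent swaps to sort an array equals its inversion count, since every such swap removes exactly one inversion.
Count inversions — for each element, later elements that are smaller:
7: none → 0
8: none → 0
23: 9 → 1
9: none → 0
29: 25 → 1
25: none → 0
31: none → 0
32: none → 0
38: none → 0
Total inversions: 0 + 0 + 1 + 0 + 1 + 0 + 0 + 0 + 0 = 2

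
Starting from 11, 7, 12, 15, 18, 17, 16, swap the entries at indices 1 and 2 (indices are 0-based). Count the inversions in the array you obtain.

Positions 1 and 2 hold 7 and 12; after swapping, the array is [11, 12, 7, 15, 18, 17, 16].
For each element, count later entries that are smaller:
11 → 7 → 1
12 → 7 → 1
7 → none → 0
15 → none → 0
18 → 17, 16 → 2
17 → 16 → 1
16 → none → 0
Sum: 1 + 1 + 0 + 0 + 2 + 1 + 0 = 5

Inversions: 5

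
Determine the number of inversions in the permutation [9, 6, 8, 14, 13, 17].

Inversion pairs (indices are 0-based):
(0,1): 9 > 6
(0,2): 9 > 8
(3,4): 14 > 13
That's 3 pairs.

3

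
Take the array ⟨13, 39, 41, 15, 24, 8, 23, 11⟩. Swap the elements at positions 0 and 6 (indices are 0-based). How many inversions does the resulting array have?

21 inversions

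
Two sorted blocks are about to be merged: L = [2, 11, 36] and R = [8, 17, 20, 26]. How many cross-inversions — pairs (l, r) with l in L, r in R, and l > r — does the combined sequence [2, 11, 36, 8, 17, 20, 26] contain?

Count, for every r in R, how many entries of L exceed r:
r = 8: 11, 36 → 2
r = 17: 36 → 1
r = 20: 36 → 1
r = 26: 36 → 1
Cross-inversions: 2 + 1 + 1 + 1 = 5

5 split inversions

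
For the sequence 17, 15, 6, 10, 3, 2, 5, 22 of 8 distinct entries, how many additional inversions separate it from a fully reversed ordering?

Maximum inversions for 8 distinct elements is C(8, 2) = 8·7/2 = 28.
Current inversions — for each element, count later smaller elements:
17: 6
15: 5
6: 3
10: 3
3: 1
2: 0
5: 0
22: 0
Current total: 6 + 5 + 3 + 3 + 1 + 0 + 0 + 0 = 18
Shortfall: 28 − 18 = 10

10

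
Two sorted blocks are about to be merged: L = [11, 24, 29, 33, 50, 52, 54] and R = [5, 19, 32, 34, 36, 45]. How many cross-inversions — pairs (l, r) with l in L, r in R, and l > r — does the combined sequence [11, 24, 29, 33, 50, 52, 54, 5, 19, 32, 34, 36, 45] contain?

There are 26 split inversions.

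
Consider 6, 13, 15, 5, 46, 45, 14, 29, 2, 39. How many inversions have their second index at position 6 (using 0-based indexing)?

3

The element at index 6 is 14.
Elements before it: 6, 13, 15, 5, 46, 45
Those larger than 14: 15, 46, 45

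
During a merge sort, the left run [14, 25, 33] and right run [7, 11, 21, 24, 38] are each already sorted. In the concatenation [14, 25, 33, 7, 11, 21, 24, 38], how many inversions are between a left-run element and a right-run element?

Take each right-half value and tally the left-half values above it:
r = 7: 14, 25, 33 → 3
r = 11: 14, 25, 33 → 3
r = 21: 25, 33 → 2
r = 24: 25, 33 → 2
r = 38: none → 0
Cross-inversions: 3 + 3 + 2 + 2 + 0 = 10

10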